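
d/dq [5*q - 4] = 5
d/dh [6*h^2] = 12*h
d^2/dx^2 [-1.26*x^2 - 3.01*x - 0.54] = -2.52000000000000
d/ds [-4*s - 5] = -4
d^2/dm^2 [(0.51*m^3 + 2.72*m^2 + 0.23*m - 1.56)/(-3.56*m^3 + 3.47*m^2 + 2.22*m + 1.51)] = (1.4210854715202e-14*m^7 - 81.5446479999999*m^6 - 41.67336*m^5 + 92.4183119999998*m^4 - 479.988984*m^3 + 99.146388*m^2 + 122.67312*m - 11.832988)/(45.118016*m^9 - 131.932176*m^8 + 44.190636*m^7 + 65.351293*m^6 + 84.36291*m^5 - 34.246929*m^4 - 56.382384*m^3 - 46.061493*m^2 - 15.185466*m - 3.442951)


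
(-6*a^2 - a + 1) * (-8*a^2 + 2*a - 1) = 48*a^4 - 4*a^3 - 4*a^2 + 3*a - 1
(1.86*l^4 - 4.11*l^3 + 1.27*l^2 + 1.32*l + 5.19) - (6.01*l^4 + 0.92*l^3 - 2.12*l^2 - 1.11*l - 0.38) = -4.15*l^4 - 5.03*l^3 + 3.39*l^2 + 2.43*l + 5.57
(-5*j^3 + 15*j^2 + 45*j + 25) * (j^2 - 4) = -5*j^5 + 15*j^4 + 65*j^3 - 35*j^2 - 180*j - 100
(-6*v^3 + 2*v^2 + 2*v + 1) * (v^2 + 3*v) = -6*v^5 - 16*v^4 + 8*v^3 + 7*v^2 + 3*v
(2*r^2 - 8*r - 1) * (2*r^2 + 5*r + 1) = 4*r^4 - 6*r^3 - 40*r^2 - 13*r - 1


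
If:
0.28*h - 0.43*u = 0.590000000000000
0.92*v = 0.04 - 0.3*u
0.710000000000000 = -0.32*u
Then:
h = -1.30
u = -2.22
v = 0.77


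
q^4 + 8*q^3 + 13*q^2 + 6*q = q*(q + 1)^2*(q + 6)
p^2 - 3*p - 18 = (p - 6)*(p + 3)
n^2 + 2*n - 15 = (n - 3)*(n + 5)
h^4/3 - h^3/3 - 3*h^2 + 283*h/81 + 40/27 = (h/3 + 1)*(h - 8/3)*(h - 5/3)*(h + 1/3)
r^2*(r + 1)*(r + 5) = r^4 + 6*r^3 + 5*r^2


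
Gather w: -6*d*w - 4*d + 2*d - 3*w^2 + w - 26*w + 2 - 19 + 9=-2*d - 3*w^2 + w*(-6*d - 25) - 8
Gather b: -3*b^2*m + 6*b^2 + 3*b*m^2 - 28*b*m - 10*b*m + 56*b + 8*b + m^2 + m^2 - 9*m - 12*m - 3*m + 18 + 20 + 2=b^2*(6 - 3*m) + b*(3*m^2 - 38*m + 64) + 2*m^2 - 24*m + 40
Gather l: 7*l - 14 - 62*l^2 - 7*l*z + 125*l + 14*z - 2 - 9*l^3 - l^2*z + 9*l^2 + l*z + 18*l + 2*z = -9*l^3 + l^2*(-z - 53) + l*(150 - 6*z) + 16*z - 16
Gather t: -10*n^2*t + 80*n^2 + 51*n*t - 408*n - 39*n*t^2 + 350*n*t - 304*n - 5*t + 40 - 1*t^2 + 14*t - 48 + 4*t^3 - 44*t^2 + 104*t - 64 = 80*n^2 - 712*n + 4*t^3 + t^2*(-39*n - 45) + t*(-10*n^2 + 401*n + 113) - 72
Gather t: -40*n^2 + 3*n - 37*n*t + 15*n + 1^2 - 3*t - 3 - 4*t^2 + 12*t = -40*n^2 + 18*n - 4*t^2 + t*(9 - 37*n) - 2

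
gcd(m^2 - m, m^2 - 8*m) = m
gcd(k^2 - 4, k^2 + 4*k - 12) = k - 2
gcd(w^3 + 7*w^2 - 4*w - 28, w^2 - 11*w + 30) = 1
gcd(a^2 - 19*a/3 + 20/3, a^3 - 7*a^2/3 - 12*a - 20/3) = a - 5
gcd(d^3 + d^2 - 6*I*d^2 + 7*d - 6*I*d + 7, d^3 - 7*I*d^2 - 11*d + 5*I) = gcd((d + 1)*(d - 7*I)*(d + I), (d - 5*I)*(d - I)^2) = 1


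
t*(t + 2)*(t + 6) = t^3 + 8*t^2 + 12*t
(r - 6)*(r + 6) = r^2 - 36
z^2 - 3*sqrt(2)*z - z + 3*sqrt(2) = (z - 1)*(z - 3*sqrt(2))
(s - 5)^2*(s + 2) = s^3 - 8*s^2 + 5*s + 50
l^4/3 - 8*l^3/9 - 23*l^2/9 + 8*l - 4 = (l/3 + 1)*(l - 3)*(l - 2)*(l - 2/3)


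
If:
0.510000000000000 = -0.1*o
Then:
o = -5.10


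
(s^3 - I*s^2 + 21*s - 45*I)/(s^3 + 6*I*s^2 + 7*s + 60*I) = (s - 3*I)/(s + 4*I)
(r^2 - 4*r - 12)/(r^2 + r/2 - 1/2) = 2*(r^2 - 4*r - 12)/(2*r^2 + r - 1)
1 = 1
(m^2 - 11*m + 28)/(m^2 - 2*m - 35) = (m - 4)/(m + 5)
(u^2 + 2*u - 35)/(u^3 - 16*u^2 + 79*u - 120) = (u + 7)/(u^2 - 11*u + 24)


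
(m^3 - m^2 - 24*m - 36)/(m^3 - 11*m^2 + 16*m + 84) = (m + 3)/(m - 7)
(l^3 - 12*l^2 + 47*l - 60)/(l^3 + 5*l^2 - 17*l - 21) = (l^2 - 9*l + 20)/(l^2 + 8*l + 7)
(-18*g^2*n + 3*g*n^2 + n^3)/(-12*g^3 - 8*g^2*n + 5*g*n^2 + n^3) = n*(3*g - n)/(2*g^2 + g*n - n^2)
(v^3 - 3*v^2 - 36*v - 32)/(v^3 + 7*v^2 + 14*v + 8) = (v - 8)/(v + 2)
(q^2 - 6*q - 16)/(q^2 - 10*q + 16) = (q + 2)/(q - 2)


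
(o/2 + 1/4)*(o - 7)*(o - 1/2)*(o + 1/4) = o^4/2 - 27*o^3/8 - o^2 + 27*o/32 + 7/32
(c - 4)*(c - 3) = c^2 - 7*c + 12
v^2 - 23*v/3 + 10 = (v - 6)*(v - 5/3)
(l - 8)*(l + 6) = l^2 - 2*l - 48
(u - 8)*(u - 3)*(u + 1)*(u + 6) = u^4 - 4*u^3 - 47*u^2 + 102*u + 144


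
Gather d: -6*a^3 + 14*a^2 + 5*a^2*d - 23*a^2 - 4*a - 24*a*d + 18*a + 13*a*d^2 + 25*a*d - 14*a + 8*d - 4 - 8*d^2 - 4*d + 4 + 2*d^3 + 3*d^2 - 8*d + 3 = -6*a^3 - 9*a^2 + 2*d^3 + d^2*(13*a - 5) + d*(5*a^2 + a - 4) + 3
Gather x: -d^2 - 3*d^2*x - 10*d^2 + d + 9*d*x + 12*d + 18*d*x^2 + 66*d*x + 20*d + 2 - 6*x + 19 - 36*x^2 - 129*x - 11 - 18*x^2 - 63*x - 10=-11*d^2 + 33*d + x^2*(18*d - 54) + x*(-3*d^2 + 75*d - 198)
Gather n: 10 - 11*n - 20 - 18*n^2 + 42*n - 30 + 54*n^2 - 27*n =36*n^2 + 4*n - 40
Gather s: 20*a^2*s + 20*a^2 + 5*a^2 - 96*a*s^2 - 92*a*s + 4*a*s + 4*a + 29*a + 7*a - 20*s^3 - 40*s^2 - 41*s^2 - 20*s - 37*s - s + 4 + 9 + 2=25*a^2 + 40*a - 20*s^3 + s^2*(-96*a - 81) + s*(20*a^2 - 88*a - 58) + 15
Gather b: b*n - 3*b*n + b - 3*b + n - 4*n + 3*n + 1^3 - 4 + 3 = b*(-2*n - 2)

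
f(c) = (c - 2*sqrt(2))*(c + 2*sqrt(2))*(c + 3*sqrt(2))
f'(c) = (c - 2*sqrt(2))*(c + 2*sqrt(2)) + (c - 2*sqrt(2))*(c + 3*sqrt(2)) + (c + 2*sqrt(2))*(c + 3*sqrt(2))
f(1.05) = -36.51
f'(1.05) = 4.22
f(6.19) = 316.28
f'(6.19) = 159.47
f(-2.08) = -7.94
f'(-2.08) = -12.67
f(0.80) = -37.11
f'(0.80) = 0.71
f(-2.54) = -2.64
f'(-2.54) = -10.20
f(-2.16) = -6.94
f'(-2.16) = -12.33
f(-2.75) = -0.65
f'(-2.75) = -8.65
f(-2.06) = -8.20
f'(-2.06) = -12.75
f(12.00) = 2209.00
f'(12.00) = 525.82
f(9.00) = 966.71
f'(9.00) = 311.37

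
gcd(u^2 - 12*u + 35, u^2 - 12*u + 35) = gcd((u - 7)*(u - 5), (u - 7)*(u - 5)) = u^2 - 12*u + 35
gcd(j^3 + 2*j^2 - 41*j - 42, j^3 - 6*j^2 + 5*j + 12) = j + 1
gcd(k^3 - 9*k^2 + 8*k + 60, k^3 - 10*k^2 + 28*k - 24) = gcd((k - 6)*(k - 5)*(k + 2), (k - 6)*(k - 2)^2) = k - 6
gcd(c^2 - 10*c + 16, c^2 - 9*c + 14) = c - 2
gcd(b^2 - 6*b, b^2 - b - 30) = b - 6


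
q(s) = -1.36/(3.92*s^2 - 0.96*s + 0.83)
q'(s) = -1.36*(0.96 - 7.84*s)/(3.92*s^2 - 0.96*s + 0.83)^2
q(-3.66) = -0.02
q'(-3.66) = -0.01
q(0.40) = -1.27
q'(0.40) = 2.57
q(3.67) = -0.03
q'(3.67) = 0.02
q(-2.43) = -0.05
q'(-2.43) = -0.04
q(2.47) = -0.06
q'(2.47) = 0.05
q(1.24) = -0.24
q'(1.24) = 0.37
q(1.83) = -0.11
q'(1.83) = 0.12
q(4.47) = -0.02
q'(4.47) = 0.01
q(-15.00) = -0.00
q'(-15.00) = -0.00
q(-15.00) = -0.00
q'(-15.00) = -0.00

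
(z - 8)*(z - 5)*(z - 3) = z^3 - 16*z^2 + 79*z - 120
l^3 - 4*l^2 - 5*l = l*(l - 5)*(l + 1)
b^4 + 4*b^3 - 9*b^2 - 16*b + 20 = (b - 2)*(b - 1)*(b + 2)*(b + 5)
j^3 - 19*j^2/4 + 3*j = j*(j - 4)*(j - 3/4)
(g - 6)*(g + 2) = g^2 - 4*g - 12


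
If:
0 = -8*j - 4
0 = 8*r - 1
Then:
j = -1/2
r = 1/8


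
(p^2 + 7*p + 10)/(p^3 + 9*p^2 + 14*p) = (p + 5)/(p*(p + 7))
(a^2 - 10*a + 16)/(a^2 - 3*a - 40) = (a - 2)/(a + 5)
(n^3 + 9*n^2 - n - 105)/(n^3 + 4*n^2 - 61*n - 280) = (n - 3)/(n - 8)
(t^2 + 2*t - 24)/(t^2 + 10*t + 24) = (t - 4)/(t + 4)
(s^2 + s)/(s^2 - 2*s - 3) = s/(s - 3)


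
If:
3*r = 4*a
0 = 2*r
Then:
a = 0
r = 0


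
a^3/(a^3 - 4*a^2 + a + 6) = a^3/(a^3 - 4*a^2 + a + 6)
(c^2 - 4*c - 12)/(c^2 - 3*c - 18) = (c + 2)/(c + 3)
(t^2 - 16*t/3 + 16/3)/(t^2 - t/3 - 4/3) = (t - 4)/(t + 1)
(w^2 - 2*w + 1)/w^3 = (w^2 - 2*w + 1)/w^3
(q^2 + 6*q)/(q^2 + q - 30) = q/(q - 5)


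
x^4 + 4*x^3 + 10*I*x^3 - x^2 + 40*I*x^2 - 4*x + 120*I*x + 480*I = (x + 4)*(x - 3*I)*(x + 5*I)*(x + 8*I)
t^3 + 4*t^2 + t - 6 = (t - 1)*(t + 2)*(t + 3)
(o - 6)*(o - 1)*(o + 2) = o^3 - 5*o^2 - 8*o + 12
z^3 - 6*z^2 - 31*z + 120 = (z - 8)*(z - 3)*(z + 5)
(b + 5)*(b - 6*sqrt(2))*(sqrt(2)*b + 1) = sqrt(2)*b^3 - 11*b^2 + 5*sqrt(2)*b^2 - 55*b - 6*sqrt(2)*b - 30*sqrt(2)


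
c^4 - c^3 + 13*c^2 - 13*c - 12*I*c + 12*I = (c - 1)*(c - 3*I)*(c - I)*(c + 4*I)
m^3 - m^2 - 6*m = m*(m - 3)*(m + 2)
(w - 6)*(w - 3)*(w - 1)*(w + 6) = w^4 - 4*w^3 - 33*w^2 + 144*w - 108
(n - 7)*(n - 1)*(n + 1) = n^3 - 7*n^2 - n + 7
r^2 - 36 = (r - 6)*(r + 6)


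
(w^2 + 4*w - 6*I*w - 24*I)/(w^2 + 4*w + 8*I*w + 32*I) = (w - 6*I)/(w + 8*I)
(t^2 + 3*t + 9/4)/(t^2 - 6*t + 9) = (t^2 + 3*t + 9/4)/(t^2 - 6*t + 9)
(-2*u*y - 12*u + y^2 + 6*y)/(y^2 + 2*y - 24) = (-2*u + y)/(y - 4)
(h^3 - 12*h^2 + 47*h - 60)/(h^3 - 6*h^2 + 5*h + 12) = (h - 5)/(h + 1)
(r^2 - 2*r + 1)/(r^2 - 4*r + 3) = (r - 1)/(r - 3)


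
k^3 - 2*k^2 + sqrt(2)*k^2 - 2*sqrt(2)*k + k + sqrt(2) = (k - 1)^2*(k + sqrt(2))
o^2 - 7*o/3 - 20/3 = (o - 4)*(o + 5/3)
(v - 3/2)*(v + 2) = v^2 + v/2 - 3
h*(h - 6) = h^2 - 6*h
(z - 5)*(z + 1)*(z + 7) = z^3 + 3*z^2 - 33*z - 35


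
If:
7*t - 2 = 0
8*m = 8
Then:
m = 1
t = 2/7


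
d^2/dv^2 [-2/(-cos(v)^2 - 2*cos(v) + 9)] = (-8*sin(v)^4 + 84*sin(v)^2 - 21*cos(v) - 3*cos(3*v) - 24)/(-sin(v)^2 + 2*cos(v) - 8)^3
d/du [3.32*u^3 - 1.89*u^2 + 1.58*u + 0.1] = 9.96*u^2 - 3.78*u + 1.58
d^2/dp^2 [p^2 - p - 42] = 2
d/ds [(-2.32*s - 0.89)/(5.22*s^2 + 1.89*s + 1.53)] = (12.1104*s^2 + 9.2916*s - 1.8675)/(27.2484*s^4 + 19.7316*s^3 + 19.5453*s^2 + 5.7834*s + 2.3409)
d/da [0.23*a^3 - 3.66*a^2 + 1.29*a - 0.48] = 0.69*a^2 - 7.32*a + 1.29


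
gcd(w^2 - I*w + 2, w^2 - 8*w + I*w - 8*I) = w + I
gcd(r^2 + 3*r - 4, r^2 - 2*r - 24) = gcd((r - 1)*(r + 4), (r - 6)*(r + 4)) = r + 4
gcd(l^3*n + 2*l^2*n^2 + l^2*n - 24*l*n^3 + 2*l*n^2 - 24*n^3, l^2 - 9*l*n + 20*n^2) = l - 4*n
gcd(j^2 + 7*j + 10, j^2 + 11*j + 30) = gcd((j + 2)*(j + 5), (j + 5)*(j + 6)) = j + 5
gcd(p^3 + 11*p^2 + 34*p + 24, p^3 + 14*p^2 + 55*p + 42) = p^2 + 7*p + 6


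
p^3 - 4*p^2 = p^2*(p - 4)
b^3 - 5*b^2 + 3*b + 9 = (b - 3)^2*(b + 1)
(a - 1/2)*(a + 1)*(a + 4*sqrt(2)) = a^3 + a^2/2 + 4*sqrt(2)*a^2 - a/2 + 2*sqrt(2)*a - 2*sqrt(2)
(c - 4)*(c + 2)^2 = c^3 - 12*c - 16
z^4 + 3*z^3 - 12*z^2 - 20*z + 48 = (z - 2)^2*(z + 3)*(z + 4)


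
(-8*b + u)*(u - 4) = -8*b*u + 32*b + u^2 - 4*u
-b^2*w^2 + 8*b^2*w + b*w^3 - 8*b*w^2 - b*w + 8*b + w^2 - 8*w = (-b + w)*(w - 8)*(b*w + 1)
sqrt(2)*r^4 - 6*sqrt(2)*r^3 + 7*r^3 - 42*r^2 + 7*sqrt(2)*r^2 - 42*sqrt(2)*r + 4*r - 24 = (r - 6)*(r + sqrt(2))*(r + 2*sqrt(2))*(sqrt(2)*r + 1)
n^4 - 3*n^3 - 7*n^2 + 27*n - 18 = (n - 3)*(n - 2)*(n - 1)*(n + 3)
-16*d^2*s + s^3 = s*(-4*d + s)*(4*d + s)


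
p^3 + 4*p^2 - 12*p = p*(p - 2)*(p + 6)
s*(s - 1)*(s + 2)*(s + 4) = s^4 + 5*s^3 + 2*s^2 - 8*s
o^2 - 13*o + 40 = (o - 8)*(o - 5)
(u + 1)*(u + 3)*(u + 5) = u^3 + 9*u^2 + 23*u + 15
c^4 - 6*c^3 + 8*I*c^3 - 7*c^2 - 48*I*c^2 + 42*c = c*(c - 6)*(c + I)*(c + 7*I)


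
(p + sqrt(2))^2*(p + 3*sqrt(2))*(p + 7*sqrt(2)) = p^4 + 12*sqrt(2)*p^3 + 84*p^2 + 104*sqrt(2)*p + 84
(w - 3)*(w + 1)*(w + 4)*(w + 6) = w^4 + 8*w^3 + w^2 - 78*w - 72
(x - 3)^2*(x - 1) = x^3 - 7*x^2 + 15*x - 9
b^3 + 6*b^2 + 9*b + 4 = (b + 1)^2*(b + 4)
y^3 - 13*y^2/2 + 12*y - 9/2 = (y - 3)^2*(y - 1/2)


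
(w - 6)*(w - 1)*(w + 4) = w^3 - 3*w^2 - 22*w + 24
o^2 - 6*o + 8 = (o - 4)*(o - 2)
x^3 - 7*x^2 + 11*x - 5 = (x - 5)*(x - 1)^2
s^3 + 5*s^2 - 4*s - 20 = (s - 2)*(s + 2)*(s + 5)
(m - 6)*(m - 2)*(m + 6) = m^3 - 2*m^2 - 36*m + 72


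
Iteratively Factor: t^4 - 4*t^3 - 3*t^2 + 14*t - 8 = (t - 4)*(t^3 - 3*t + 2) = (t - 4)*(t - 1)*(t^2 + t - 2) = (t - 4)*(t - 1)^2*(t + 2)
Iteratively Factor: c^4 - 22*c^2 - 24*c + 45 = (c + 3)*(c^3 - 3*c^2 - 13*c + 15) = (c - 1)*(c + 3)*(c^2 - 2*c - 15) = (c - 1)*(c + 3)^2*(c - 5)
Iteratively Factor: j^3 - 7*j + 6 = (j + 3)*(j^2 - 3*j + 2) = (j - 2)*(j + 3)*(j - 1)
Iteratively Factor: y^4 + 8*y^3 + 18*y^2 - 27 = (y + 3)*(y^3 + 5*y^2 + 3*y - 9) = (y - 1)*(y + 3)*(y^2 + 6*y + 9) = (y - 1)*(y + 3)^2*(y + 3)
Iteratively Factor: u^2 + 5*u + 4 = (u + 1)*(u + 4)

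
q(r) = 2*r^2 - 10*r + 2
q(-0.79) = 11.15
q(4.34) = -3.73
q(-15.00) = 602.00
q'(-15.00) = -70.00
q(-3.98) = 73.48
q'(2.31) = -0.76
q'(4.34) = 7.36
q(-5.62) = 121.37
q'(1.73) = -3.08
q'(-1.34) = -15.36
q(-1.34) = 18.99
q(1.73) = -9.31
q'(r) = 4*r - 10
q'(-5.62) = -32.48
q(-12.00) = 410.00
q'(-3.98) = -25.92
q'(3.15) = 2.60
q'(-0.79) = -13.16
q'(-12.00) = -58.00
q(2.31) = -10.43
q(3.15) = -9.66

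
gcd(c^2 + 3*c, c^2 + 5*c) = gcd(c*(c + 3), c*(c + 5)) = c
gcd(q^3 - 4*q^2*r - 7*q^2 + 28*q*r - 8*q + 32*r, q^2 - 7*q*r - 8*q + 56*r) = q - 8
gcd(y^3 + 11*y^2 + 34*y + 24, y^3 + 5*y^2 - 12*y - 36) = y + 6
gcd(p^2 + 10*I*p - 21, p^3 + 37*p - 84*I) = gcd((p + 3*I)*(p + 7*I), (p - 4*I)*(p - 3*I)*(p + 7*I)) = p + 7*I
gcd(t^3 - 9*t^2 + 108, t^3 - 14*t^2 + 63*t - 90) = t - 6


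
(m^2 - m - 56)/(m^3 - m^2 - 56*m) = 1/m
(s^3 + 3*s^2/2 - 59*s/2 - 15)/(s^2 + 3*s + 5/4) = 2*(s^2 + s - 30)/(2*s + 5)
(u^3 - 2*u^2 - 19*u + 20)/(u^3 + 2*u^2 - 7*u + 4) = (u - 5)/(u - 1)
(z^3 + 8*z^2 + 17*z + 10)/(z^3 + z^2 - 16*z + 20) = (z^2 + 3*z + 2)/(z^2 - 4*z + 4)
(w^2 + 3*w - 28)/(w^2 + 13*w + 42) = (w - 4)/(w + 6)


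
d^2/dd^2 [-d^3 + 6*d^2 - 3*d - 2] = 12 - 6*d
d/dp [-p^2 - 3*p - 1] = -2*p - 3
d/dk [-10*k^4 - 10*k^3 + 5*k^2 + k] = -40*k^3 - 30*k^2 + 10*k + 1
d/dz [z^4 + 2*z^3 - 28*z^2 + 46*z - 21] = 4*z^3 + 6*z^2 - 56*z + 46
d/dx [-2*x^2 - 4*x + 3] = -4*x - 4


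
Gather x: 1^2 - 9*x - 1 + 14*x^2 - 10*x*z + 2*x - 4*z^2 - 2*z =14*x^2 + x*(-10*z - 7) - 4*z^2 - 2*z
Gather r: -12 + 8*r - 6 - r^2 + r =-r^2 + 9*r - 18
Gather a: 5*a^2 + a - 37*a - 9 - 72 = 5*a^2 - 36*a - 81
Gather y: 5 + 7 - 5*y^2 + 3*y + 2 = -5*y^2 + 3*y + 14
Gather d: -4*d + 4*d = 0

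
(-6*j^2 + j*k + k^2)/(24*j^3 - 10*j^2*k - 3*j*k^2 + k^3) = -1/(4*j - k)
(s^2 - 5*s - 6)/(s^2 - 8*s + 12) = (s + 1)/(s - 2)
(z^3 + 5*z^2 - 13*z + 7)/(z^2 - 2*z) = (z^3 + 5*z^2 - 13*z + 7)/(z*(z - 2))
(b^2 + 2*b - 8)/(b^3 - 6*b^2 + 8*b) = (b + 4)/(b*(b - 4))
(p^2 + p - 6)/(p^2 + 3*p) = (p - 2)/p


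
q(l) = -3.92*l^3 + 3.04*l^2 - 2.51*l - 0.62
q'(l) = -11.76*l^2 + 6.08*l - 2.51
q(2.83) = -72.22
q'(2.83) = -79.49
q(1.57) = -12.24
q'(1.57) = -21.95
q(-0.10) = -0.33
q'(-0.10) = -3.24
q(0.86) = -3.02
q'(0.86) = -5.98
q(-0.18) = -0.05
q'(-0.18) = -3.99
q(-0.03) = -0.54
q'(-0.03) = -2.70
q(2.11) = -29.21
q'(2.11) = -42.04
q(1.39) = -8.76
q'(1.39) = -16.78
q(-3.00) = 140.11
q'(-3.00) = -126.59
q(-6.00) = 970.60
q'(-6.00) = -462.35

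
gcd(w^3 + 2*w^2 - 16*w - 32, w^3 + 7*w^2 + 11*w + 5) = 1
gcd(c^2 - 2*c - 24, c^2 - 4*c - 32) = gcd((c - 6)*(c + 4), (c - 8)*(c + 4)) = c + 4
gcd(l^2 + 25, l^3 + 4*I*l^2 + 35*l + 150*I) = l + 5*I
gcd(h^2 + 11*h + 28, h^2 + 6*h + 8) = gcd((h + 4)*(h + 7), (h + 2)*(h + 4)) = h + 4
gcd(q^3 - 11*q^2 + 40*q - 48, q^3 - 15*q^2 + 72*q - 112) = q^2 - 8*q + 16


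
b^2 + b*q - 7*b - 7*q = (b - 7)*(b + q)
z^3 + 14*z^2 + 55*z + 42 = (z + 1)*(z + 6)*(z + 7)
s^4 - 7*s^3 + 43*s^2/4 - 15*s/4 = s*(s - 5)*(s - 3/2)*(s - 1/2)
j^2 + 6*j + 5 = (j + 1)*(j + 5)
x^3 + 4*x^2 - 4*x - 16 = (x - 2)*(x + 2)*(x + 4)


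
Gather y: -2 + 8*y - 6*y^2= -6*y^2 + 8*y - 2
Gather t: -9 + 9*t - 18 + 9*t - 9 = 18*t - 36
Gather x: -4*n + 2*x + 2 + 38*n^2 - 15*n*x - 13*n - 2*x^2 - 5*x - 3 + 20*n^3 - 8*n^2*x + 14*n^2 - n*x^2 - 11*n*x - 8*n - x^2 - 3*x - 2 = 20*n^3 + 52*n^2 - 25*n + x^2*(-n - 3) + x*(-8*n^2 - 26*n - 6) - 3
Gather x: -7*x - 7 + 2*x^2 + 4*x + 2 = 2*x^2 - 3*x - 5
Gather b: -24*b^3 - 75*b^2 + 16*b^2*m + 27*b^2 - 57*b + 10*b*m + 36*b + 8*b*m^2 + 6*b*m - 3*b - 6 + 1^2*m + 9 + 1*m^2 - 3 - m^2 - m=-24*b^3 + b^2*(16*m - 48) + b*(8*m^2 + 16*m - 24)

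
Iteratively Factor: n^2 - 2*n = (n - 2)*(n)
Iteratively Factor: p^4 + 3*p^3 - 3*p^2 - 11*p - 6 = (p + 1)*(p^3 + 2*p^2 - 5*p - 6) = (p + 1)*(p + 3)*(p^2 - p - 2) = (p - 2)*(p + 1)*(p + 3)*(p + 1)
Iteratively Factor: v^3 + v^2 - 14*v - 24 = (v + 2)*(v^2 - v - 12) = (v - 4)*(v + 2)*(v + 3)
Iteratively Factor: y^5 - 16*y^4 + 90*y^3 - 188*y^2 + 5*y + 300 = (y - 3)*(y^4 - 13*y^3 + 51*y^2 - 35*y - 100) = (y - 5)*(y - 3)*(y^3 - 8*y^2 + 11*y + 20) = (y - 5)*(y - 4)*(y - 3)*(y^2 - 4*y - 5) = (y - 5)^2*(y - 4)*(y - 3)*(y + 1)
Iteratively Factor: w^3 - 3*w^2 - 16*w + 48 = (w - 3)*(w^2 - 16) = (w - 3)*(w + 4)*(w - 4)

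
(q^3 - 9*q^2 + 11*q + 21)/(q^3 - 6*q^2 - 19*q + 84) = (q + 1)/(q + 4)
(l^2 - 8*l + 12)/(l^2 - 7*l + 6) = (l - 2)/(l - 1)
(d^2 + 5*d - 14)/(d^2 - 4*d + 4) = (d + 7)/(d - 2)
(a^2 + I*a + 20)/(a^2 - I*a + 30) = (a - 4*I)/(a - 6*I)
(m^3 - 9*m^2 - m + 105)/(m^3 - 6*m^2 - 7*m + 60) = (m - 7)/(m - 4)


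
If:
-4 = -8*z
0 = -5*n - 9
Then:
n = -9/5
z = 1/2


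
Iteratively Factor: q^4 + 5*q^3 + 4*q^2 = (q + 1)*(q^3 + 4*q^2) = q*(q + 1)*(q^2 + 4*q) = q^2*(q + 1)*(q + 4)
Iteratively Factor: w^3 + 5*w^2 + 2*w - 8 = (w - 1)*(w^2 + 6*w + 8) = (w - 1)*(w + 4)*(w + 2)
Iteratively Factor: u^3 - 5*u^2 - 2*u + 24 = (u - 3)*(u^2 - 2*u - 8) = (u - 3)*(u + 2)*(u - 4)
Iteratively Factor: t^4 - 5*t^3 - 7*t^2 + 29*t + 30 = (t - 3)*(t^3 - 2*t^2 - 13*t - 10) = (t - 3)*(t + 1)*(t^2 - 3*t - 10) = (t - 3)*(t + 1)*(t + 2)*(t - 5)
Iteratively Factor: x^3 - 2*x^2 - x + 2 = (x - 1)*(x^2 - x - 2) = (x - 1)*(x + 1)*(x - 2)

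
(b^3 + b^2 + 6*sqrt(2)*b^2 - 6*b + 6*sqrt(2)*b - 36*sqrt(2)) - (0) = b^3 + b^2 + 6*sqrt(2)*b^2 - 6*b + 6*sqrt(2)*b - 36*sqrt(2)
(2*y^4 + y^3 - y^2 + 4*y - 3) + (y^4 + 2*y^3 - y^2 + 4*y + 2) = 3*y^4 + 3*y^3 - 2*y^2 + 8*y - 1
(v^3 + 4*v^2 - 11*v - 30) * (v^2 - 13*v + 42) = v^5 - 9*v^4 - 21*v^3 + 281*v^2 - 72*v - 1260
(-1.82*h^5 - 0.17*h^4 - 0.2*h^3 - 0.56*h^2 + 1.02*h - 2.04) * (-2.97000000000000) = 5.4054*h^5 + 0.5049*h^4 + 0.594*h^3 + 1.6632*h^2 - 3.0294*h + 6.0588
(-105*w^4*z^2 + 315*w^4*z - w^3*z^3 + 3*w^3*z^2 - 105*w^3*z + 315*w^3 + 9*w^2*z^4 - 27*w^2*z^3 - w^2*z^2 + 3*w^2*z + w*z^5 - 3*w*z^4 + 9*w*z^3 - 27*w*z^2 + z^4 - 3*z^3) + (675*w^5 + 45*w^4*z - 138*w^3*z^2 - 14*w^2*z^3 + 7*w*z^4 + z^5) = 675*w^5 - 105*w^4*z^2 + 360*w^4*z - w^3*z^3 - 135*w^3*z^2 - 105*w^3*z + 315*w^3 + 9*w^2*z^4 - 41*w^2*z^3 - w^2*z^2 + 3*w^2*z + w*z^5 + 4*w*z^4 + 9*w*z^3 - 27*w*z^2 + z^5 + z^4 - 3*z^3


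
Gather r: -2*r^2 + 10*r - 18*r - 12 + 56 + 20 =-2*r^2 - 8*r + 64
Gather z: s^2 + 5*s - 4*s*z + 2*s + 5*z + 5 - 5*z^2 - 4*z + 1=s^2 + 7*s - 5*z^2 + z*(1 - 4*s) + 6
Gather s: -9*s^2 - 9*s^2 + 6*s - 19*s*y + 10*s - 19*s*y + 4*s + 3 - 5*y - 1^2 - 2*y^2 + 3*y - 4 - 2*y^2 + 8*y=-18*s^2 + s*(20 - 38*y) - 4*y^2 + 6*y - 2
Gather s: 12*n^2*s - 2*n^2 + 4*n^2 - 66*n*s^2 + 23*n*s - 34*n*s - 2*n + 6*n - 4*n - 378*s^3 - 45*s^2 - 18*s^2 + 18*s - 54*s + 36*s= 2*n^2 - 378*s^3 + s^2*(-66*n - 63) + s*(12*n^2 - 11*n)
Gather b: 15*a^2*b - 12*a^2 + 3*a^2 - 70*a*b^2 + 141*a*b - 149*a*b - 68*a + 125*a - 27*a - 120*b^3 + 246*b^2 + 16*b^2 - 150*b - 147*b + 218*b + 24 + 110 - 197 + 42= -9*a^2 + 30*a - 120*b^3 + b^2*(262 - 70*a) + b*(15*a^2 - 8*a - 79) - 21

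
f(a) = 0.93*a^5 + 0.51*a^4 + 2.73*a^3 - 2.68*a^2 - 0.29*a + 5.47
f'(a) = 4.65*a^4 + 2.04*a^3 + 8.19*a^2 - 5.36*a - 0.29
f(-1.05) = -0.91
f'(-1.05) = 17.66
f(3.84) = 1006.81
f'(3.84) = 1226.47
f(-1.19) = -3.78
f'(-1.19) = 23.57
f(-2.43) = -109.84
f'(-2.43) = 193.96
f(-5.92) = -6788.99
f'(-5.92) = 5606.59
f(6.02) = 8525.03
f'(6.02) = 6816.47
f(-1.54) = -15.60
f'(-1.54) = 46.09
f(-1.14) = -2.66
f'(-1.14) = 21.30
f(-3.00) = -276.17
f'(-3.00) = 411.07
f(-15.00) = -690206.93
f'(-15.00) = 230444.11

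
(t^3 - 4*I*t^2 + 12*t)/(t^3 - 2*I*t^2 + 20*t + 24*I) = t/(t + 2*I)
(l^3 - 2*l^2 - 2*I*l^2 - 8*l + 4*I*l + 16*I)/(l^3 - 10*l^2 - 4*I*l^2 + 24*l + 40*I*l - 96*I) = (l^2 + l*(2 - 2*I) - 4*I)/(l^2 + l*(-6 - 4*I) + 24*I)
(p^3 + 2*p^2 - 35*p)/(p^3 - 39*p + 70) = p/(p - 2)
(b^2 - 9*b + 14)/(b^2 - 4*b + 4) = (b - 7)/(b - 2)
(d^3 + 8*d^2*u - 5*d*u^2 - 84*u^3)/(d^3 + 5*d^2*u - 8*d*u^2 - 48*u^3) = (d + 7*u)/(d + 4*u)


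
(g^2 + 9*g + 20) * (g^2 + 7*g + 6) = g^4 + 16*g^3 + 89*g^2 + 194*g + 120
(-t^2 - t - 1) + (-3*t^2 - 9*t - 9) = -4*t^2 - 10*t - 10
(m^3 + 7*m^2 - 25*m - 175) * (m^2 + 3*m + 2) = m^5 + 10*m^4 - 2*m^3 - 236*m^2 - 575*m - 350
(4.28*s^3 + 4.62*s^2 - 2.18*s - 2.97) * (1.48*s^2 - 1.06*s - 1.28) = 6.3344*s^5 + 2.3008*s^4 - 13.602*s^3 - 7.9984*s^2 + 5.9386*s + 3.8016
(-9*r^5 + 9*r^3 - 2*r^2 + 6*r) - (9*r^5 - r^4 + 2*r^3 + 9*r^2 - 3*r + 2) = -18*r^5 + r^4 + 7*r^3 - 11*r^2 + 9*r - 2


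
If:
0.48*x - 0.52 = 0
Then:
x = 1.08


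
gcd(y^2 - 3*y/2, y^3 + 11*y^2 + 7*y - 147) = 1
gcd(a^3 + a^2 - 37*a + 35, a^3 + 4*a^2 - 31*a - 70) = a^2 + 2*a - 35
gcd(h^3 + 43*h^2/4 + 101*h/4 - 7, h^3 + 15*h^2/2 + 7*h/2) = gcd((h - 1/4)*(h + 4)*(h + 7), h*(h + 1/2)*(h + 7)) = h + 7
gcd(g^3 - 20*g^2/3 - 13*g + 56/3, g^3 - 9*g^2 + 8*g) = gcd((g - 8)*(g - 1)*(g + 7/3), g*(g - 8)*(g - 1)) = g^2 - 9*g + 8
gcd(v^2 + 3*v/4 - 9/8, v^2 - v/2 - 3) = v + 3/2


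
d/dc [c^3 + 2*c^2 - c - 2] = 3*c^2 + 4*c - 1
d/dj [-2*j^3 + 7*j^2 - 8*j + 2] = -6*j^2 + 14*j - 8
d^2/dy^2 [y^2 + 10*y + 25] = 2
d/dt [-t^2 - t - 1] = -2*t - 1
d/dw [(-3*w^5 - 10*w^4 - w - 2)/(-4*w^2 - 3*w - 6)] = 4*w*(9*w^5 + 29*w^4 + 45*w^3 + 60*w^2 - w - 4)/(16*w^4 + 24*w^3 + 57*w^2 + 36*w + 36)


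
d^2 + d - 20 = (d - 4)*(d + 5)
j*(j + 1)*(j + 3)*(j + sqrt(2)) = j^4 + sqrt(2)*j^3 + 4*j^3 + 3*j^2 + 4*sqrt(2)*j^2 + 3*sqrt(2)*j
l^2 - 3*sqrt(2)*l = l*(l - 3*sqrt(2))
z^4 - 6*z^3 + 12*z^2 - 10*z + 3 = (z - 3)*(z - 1)^3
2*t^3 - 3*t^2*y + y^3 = (-t + y)^2*(2*t + y)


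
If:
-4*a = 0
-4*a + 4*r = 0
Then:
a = 0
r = 0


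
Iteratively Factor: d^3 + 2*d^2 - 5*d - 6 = (d + 1)*(d^2 + d - 6) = (d - 2)*(d + 1)*(d + 3)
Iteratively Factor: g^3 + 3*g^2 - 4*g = (g + 4)*(g^2 - g) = (g - 1)*(g + 4)*(g)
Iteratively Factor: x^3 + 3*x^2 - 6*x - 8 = (x + 1)*(x^2 + 2*x - 8) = (x + 1)*(x + 4)*(x - 2)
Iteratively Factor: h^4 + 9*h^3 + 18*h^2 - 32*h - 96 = (h + 3)*(h^3 + 6*h^2 - 32) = (h - 2)*(h + 3)*(h^2 + 8*h + 16) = (h - 2)*(h + 3)*(h + 4)*(h + 4)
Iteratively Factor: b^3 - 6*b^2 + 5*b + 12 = (b - 4)*(b^2 - 2*b - 3) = (b - 4)*(b + 1)*(b - 3)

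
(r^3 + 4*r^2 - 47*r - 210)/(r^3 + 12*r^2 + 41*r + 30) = (r - 7)/(r + 1)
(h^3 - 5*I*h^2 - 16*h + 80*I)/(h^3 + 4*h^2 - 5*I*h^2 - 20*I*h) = (h - 4)/h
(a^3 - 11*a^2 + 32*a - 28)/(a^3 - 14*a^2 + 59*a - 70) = (a - 2)/(a - 5)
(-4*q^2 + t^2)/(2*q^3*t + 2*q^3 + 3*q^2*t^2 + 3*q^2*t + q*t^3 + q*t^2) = (-2*q + t)/(q*(q*t + q + t^2 + t))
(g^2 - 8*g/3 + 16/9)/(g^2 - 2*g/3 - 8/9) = (3*g - 4)/(3*g + 2)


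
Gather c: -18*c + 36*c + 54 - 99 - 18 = 18*c - 63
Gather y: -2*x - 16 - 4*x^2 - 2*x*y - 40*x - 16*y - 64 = -4*x^2 - 42*x + y*(-2*x - 16) - 80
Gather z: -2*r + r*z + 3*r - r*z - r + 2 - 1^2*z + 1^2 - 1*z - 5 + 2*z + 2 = 0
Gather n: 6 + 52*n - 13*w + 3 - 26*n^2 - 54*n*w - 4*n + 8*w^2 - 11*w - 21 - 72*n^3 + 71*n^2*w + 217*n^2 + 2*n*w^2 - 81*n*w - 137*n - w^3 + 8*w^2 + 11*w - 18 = -72*n^3 + n^2*(71*w + 191) + n*(2*w^2 - 135*w - 89) - w^3 + 16*w^2 - 13*w - 30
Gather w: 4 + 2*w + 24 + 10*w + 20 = 12*w + 48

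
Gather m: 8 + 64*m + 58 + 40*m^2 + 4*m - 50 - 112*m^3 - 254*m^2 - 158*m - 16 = -112*m^3 - 214*m^2 - 90*m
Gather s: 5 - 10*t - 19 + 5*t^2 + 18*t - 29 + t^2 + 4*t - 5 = 6*t^2 + 12*t - 48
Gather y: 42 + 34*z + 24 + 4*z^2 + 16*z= 4*z^2 + 50*z + 66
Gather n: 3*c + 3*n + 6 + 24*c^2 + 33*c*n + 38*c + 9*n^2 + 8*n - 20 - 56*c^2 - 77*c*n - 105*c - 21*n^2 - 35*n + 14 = -32*c^2 - 64*c - 12*n^2 + n*(-44*c - 24)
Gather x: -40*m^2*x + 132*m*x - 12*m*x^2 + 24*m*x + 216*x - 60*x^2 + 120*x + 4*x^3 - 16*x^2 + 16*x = 4*x^3 + x^2*(-12*m - 76) + x*(-40*m^2 + 156*m + 352)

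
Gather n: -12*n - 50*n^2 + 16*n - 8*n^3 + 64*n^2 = -8*n^3 + 14*n^2 + 4*n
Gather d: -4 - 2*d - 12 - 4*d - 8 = -6*d - 24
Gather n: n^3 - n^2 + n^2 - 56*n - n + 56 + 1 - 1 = n^3 - 57*n + 56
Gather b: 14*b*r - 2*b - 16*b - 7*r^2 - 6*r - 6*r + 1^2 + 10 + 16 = b*(14*r - 18) - 7*r^2 - 12*r + 27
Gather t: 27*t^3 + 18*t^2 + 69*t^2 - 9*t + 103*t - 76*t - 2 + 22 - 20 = 27*t^3 + 87*t^2 + 18*t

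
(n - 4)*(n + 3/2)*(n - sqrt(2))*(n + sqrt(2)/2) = n^4 - 5*n^3/2 - sqrt(2)*n^3/2 - 7*n^2 + 5*sqrt(2)*n^2/4 + 5*n/2 + 3*sqrt(2)*n + 6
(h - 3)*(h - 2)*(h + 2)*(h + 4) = h^4 + h^3 - 16*h^2 - 4*h + 48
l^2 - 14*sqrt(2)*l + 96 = (l - 8*sqrt(2))*(l - 6*sqrt(2))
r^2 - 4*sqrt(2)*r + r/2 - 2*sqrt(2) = (r + 1/2)*(r - 4*sqrt(2))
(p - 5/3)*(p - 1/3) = p^2 - 2*p + 5/9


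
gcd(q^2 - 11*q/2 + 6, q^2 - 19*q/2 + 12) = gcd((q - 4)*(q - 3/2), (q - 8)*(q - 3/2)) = q - 3/2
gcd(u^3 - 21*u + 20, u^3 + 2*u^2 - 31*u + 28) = u^2 - 5*u + 4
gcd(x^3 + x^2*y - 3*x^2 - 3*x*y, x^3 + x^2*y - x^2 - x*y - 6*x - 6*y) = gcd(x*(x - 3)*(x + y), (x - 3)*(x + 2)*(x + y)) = x^2 + x*y - 3*x - 3*y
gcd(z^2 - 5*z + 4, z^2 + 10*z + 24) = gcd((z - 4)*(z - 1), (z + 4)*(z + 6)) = 1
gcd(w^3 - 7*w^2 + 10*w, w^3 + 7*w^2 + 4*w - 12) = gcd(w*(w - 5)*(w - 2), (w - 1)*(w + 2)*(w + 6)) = 1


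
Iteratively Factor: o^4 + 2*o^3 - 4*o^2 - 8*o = (o + 2)*(o^3 - 4*o) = (o - 2)*(o + 2)*(o^2 + 2*o) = o*(o - 2)*(o + 2)*(o + 2)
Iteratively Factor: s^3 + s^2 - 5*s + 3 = (s - 1)*(s^2 + 2*s - 3) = (s - 1)*(s + 3)*(s - 1)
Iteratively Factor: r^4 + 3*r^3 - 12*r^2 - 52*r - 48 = (r - 4)*(r^3 + 7*r^2 + 16*r + 12) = (r - 4)*(r + 2)*(r^2 + 5*r + 6) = (r - 4)*(r + 2)^2*(r + 3)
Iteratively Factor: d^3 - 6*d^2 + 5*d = (d - 1)*(d^2 - 5*d) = d*(d - 1)*(d - 5)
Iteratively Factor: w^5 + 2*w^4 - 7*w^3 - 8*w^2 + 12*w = (w + 3)*(w^4 - w^3 - 4*w^2 + 4*w) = (w + 2)*(w + 3)*(w^3 - 3*w^2 + 2*w) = (w - 1)*(w + 2)*(w + 3)*(w^2 - 2*w) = (w - 2)*(w - 1)*(w + 2)*(w + 3)*(w)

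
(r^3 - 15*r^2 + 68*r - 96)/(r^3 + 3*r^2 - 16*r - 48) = (r^2 - 11*r + 24)/(r^2 + 7*r + 12)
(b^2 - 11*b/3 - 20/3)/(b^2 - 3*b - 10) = (b + 4/3)/(b + 2)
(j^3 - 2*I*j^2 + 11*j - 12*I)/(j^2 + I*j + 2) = (j^2 - I*j + 12)/(j + 2*I)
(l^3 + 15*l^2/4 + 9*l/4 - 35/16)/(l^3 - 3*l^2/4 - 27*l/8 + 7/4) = (l + 5/2)/(l - 2)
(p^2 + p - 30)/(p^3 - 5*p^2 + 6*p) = (p^2 + p - 30)/(p*(p^2 - 5*p + 6))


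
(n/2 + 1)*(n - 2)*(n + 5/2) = n^3/2 + 5*n^2/4 - 2*n - 5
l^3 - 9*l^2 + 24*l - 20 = (l - 5)*(l - 2)^2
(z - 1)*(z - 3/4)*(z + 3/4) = z^3 - z^2 - 9*z/16 + 9/16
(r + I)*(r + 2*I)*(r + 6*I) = r^3 + 9*I*r^2 - 20*r - 12*I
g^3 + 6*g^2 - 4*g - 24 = (g - 2)*(g + 2)*(g + 6)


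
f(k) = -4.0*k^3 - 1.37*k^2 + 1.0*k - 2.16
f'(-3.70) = -153.14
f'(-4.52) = -231.78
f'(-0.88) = -5.88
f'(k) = -12.0*k^2 - 2.74*k + 1.0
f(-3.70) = 178.00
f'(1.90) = -47.53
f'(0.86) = -10.23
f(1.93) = -34.09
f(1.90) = -32.64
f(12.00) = -7099.44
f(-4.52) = 334.71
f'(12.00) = -1759.88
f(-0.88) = -1.38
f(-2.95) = 85.66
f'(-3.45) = -132.38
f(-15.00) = 13174.59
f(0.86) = -4.86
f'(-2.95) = -95.35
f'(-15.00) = -2657.90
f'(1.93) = -48.99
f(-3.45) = 142.34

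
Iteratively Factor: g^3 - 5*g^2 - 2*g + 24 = (g + 2)*(g^2 - 7*g + 12) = (g - 4)*(g + 2)*(g - 3)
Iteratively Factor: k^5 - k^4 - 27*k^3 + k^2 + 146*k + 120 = (k - 5)*(k^4 + 4*k^3 - 7*k^2 - 34*k - 24) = (k - 5)*(k + 4)*(k^3 - 7*k - 6) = (k - 5)*(k + 2)*(k + 4)*(k^2 - 2*k - 3) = (k - 5)*(k + 1)*(k + 2)*(k + 4)*(k - 3)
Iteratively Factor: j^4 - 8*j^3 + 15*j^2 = (j)*(j^3 - 8*j^2 + 15*j) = j^2*(j^2 - 8*j + 15) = j^2*(j - 3)*(j - 5)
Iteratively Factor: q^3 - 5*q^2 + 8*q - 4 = (q - 2)*(q^2 - 3*q + 2) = (q - 2)*(q - 1)*(q - 2)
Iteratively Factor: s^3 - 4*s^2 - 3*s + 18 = (s + 2)*(s^2 - 6*s + 9) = (s - 3)*(s + 2)*(s - 3)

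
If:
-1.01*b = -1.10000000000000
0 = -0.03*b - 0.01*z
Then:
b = 1.09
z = -3.27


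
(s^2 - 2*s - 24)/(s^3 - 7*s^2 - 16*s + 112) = (s - 6)/(s^2 - 11*s + 28)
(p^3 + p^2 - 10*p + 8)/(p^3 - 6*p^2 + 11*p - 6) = (p + 4)/(p - 3)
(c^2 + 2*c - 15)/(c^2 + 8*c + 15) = (c - 3)/(c + 3)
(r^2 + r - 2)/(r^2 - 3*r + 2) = (r + 2)/(r - 2)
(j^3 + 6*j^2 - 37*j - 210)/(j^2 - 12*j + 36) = (j^2 + 12*j + 35)/(j - 6)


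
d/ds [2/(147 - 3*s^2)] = 4*s/(3*(s^2 - 49)^2)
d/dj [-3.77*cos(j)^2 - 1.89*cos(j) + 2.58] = (7.54*cos(j) + 1.89)*sin(j)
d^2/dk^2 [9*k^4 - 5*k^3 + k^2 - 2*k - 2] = 108*k^2 - 30*k + 2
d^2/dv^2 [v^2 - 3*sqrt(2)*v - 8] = 2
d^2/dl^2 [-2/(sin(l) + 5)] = 2*(sin(l)^2 - 5*sin(l) - 2)/(sin(l) + 5)^3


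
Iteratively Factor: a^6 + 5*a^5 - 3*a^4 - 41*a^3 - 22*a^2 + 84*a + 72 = (a - 2)*(a^5 + 7*a^4 + 11*a^3 - 19*a^2 - 60*a - 36) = (a - 2)*(a + 1)*(a^4 + 6*a^3 + 5*a^2 - 24*a - 36) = (a - 2)^2*(a + 1)*(a^3 + 8*a^2 + 21*a + 18) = (a - 2)^2*(a + 1)*(a + 2)*(a^2 + 6*a + 9) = (a - 2)^2*(a + 1)*(a + 2)*(a + 3)*(a + 3)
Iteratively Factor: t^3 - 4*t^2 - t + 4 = (t + 1)*(t^2 - 5*t + 4) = (t - 1)*(t + 1)*(t - 4)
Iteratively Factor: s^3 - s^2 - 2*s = (s + 1)*(s^2 - 2*s) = s*(s + 1)*(s - 2)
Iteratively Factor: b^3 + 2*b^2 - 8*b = (b - 2)*(b^2 + 4*b) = b*(b - 2)*(b + 4)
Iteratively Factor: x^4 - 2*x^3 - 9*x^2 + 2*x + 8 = (x - 4)*(x^3 + 2*x^2 - x - 2) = (x - 4)*(x - 1)*(x^2 + 3*x + 2) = (x - 4)*(x - 1)*(x + 1)*(x + 2)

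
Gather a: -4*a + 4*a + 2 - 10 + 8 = 0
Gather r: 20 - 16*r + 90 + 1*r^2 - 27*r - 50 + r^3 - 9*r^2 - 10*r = r^3 - 8*r^2 - 53*r + 60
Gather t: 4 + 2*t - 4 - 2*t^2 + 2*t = -2*t^2 + 4*t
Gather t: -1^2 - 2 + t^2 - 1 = t^2 - 4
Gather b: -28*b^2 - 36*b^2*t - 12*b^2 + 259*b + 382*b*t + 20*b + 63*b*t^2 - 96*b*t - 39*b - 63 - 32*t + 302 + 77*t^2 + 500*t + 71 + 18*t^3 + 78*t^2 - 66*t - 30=b^2*(-36*t - 40) + b*(63*t^2 + 286*t + 240) + 18*t^3 + 155*t^2 + 402*t + 280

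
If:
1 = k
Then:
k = 1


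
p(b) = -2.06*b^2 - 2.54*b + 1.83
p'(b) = -4.12*b - 2.54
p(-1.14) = 2.05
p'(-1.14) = 2.16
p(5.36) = -70.97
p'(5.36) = -24.62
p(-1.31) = 1.62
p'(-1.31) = 2.86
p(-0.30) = 2.41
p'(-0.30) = -1.30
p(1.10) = -3.46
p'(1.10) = -7.07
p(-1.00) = 2.31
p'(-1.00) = 1.58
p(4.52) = -51.74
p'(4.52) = -21.16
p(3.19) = -27.24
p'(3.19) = -15.68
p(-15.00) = -423.57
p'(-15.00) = 59.26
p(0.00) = 1.83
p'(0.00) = -2.54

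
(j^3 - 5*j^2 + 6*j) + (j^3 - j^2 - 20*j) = 2*j^3 - 6*j^2 - 14*j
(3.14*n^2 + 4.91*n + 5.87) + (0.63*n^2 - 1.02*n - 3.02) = 3.77*n^2 + 3.89*n + 2.85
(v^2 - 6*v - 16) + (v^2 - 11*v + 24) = 2*v^2 - 17*v + 8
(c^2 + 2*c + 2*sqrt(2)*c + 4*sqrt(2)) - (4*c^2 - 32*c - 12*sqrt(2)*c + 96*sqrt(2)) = -3*c^2 + 14*sqrt(2)*c + 34*c - 92*sqrt(2)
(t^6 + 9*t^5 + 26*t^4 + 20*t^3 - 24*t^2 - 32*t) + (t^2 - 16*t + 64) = t^6 + 9*t^5 + 26*t^4 + 20*t^3 - 23*t^2 - 48*t + 64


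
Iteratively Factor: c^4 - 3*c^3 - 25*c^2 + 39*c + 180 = (c - 4)*(c^3 + c^2 - 21*c - 45) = (c - 4)*(c + 3)*(c^2 - 2*c - 15) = (c - 5)*(c - 4)*(c + 3)*(c + 3)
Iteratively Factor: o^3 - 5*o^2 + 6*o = (o - 3)*(o^2 - 2*o) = o*(o - 3)*(o - 2)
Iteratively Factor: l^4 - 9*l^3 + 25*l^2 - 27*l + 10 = (l - 5)*(l^3 - 4*l^2 + 5*l - 2) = (l - 5)*(l - 2)*(l^2 - 2*l + 1) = (l - 5)*(l - 2)*(l - 1)*(l - 1)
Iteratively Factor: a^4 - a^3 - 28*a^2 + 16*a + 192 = (a + 4)*(a^3 - 5*a^2 - 8*a + 48) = (a - 4)*(a + 4)*(a^2 - a - 12) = (a - 4)^2*(a + 4)*(a + 3)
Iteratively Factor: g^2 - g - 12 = (g + 3)*(g - 4)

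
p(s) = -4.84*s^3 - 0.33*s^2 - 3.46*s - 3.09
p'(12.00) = -2102.26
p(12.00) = -8455.65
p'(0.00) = -3.46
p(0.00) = -3.09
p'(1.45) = -34.95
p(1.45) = -23.56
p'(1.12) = -22.41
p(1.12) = -14.18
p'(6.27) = -578.42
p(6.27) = -1230.78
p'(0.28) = -4.78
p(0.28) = -4.19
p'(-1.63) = -40.96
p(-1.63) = 22.63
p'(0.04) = -3.51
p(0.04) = -3.23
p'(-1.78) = -48.29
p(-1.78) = 29.32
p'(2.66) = -107.95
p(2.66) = -105.72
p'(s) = -14.52*s^2 - 0.66*s - 3.46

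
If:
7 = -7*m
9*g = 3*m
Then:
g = -1/3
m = -1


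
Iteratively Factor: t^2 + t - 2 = (t + 2)*(t - 1)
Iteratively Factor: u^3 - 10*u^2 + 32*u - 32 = (u - 2)*(u^2 - 8*u + 16) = (u - 4)*(u - 2)*(u - 4)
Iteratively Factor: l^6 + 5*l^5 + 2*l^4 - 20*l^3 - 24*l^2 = (l + 2)*(l^5 + 3*l^4 - 4*l^3 - 12*l^2) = l*(l + 2)*(l^4 + 3*l^3 - 4*l^2 - 12*l) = l*(l + 2)*(l + 3)*(l^3 - 4*l) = l*(l - 2)*(l + 2)*(l + 3)*(l^2 + 2*l) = l*(l - 2)*(l + 2)^2*(l + 3)*(l)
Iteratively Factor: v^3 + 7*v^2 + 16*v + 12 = (v + 3)*(v^2 + 4*v + 4) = (v + 2)*(v + 3)*(v + 2)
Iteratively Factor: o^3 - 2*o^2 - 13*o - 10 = (o + 1)*(o^2 - 3*o - 10) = (o - 5)*(o + 1)*(o + 2)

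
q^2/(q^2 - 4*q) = q/(q - 4)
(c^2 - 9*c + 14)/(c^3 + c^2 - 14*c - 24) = (c^2 - 9*c + 14)/(c^3 + c^2 - 14*c - 24)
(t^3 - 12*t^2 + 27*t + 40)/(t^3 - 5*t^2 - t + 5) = (t - 8)/(t - 1)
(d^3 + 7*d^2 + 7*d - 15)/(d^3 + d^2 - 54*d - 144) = (d^2 + 4*d - 5)/(d^2 - 2*d - 48)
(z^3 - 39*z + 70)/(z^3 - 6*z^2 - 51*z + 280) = (z - 2)/(z - 8)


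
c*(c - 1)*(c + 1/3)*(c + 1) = c^4 + c^3/3 - c^2 - c/3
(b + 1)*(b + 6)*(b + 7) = b^3 + 14*b^2 + 55*b + 42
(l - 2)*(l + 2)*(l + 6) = l^3 + 6*l^2 - 4*l - 24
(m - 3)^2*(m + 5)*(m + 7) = m^4 + 6*m^3 - 28*m^2 - 102*m + 315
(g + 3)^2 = g^2 + 6*g + 9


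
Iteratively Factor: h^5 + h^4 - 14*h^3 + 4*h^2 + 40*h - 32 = (h - 2)*(h^4 + 3*h^3 - 8*h^2 - 12*h + 16) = (h - 2)*(h - 1)*(h^3 + 4*h^2 - 4*h - 16) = (h - 2)*(h - 1)*(h + 4)*(h^2 - 4) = (h - 2)*(h - 1)*(h + 2)*(h + 4)*(h - 2)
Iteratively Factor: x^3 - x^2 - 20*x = (x - 5)*(x^2 + 4*x) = (x - 5)*(x + 4)*(x)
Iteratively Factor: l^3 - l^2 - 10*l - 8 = (l + 2)*(l^2 - 3*l - 4) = (l + 1)*(l + 2)*(l - 4)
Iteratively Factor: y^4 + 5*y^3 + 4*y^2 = (y)*(y^3 + 5*y^2 + 4*y) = y*(y + 4)*(y^2 + y) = y*(y + 1)*(y + 4)*(y)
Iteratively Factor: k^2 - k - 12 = (k - 4)*(k + 3)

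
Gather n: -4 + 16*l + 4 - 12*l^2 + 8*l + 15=-12*l^2 + 24*l + 15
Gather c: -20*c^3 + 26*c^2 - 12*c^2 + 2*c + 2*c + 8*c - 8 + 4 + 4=-20*c^3 + 14*c^2 + 12*c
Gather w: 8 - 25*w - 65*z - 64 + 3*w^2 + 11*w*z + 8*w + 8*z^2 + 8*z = 3*w^2 + w*(11*z - 17) + 8*z^2 - 57*z - 56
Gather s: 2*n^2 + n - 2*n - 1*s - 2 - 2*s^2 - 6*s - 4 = 2*n^2 - n - 2*s^2 - 7*s - 6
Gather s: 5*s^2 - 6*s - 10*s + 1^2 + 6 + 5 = 5*s^2 - 16*s + 12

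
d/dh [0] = 0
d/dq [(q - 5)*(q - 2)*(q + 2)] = 3*q^2 - 10*q - 4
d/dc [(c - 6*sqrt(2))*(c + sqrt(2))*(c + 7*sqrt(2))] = 3*c^2 + 4*sqrt(2)*c - 82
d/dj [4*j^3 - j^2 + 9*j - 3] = 12*j^2 - 2*j + 9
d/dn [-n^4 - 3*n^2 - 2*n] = -4*n^3 - 6*n - 2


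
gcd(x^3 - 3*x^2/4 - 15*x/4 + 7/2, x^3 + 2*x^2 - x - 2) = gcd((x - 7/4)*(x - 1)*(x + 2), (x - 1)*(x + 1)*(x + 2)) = x^2 + x - 2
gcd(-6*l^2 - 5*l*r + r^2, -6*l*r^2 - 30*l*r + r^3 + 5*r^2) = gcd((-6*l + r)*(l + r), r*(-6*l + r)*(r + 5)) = -6*l + r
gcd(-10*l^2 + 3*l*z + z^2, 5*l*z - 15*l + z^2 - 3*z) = 5*l + z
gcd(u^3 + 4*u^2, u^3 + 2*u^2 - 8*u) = u^2 + 4*u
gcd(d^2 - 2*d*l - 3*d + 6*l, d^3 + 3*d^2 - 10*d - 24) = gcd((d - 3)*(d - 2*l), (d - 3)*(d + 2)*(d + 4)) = d - 3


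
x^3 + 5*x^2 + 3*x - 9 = (x - 1)*(x + 3)^2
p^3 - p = p*(p - 1)*(p + 1)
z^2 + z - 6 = (z - 2)*(z + 3)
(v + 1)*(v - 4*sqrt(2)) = v^2 - 4*sqrt(2)*v + v - 4*sqrt(2)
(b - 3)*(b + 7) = b^2 + 4*b - 21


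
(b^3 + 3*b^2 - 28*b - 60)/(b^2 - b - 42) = (b^2 - 3*b - 10)/(b - 7)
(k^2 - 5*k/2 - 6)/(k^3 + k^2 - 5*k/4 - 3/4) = 2*(k - 4)/(2*k^2 - k - 1)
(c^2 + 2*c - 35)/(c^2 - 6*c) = (c^2 + 2*c - 35)/(c*(c - 6))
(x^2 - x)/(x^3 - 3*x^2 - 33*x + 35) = x/(x^2 - 2*x - 35)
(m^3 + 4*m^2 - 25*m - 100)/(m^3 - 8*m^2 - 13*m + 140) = (m + 5)/(m - 7)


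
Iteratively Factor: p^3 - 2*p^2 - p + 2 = (p - 2)*(p^2 - 1) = (p - 2)*(p - 1)*(p + 1)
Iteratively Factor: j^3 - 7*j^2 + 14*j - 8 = (j - 4)*(j^2 - 3*j + 2) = (j - 4)*(j - 1)*(j - 2)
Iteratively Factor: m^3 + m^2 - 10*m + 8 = (m - 1)*(m^2 + 2*m - 8) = (m - 2)*(m - 1)*(m + 4)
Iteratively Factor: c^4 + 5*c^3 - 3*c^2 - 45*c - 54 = (c - 3)*(c^3 + 8*c^2 + 21*c + 18) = (c - 3)*(c + 3)*(c^2 + 5*c + 6) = (c - 3)*(c + 2)*(c + 3)*(c + 3)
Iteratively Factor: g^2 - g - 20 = (g - 5)*(g + 4)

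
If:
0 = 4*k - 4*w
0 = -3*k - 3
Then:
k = -1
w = -1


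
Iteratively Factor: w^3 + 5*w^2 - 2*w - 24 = (w + 3)*(w^2 + 2*w - 8) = (w + 3)*(w + 4)*(w - 2)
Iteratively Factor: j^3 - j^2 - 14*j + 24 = (j + 4)*(j^2 - 5*j + 6) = (j - 2)*(j + 4)*(j - 3)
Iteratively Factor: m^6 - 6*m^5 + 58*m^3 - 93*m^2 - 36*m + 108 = (m - 2)*(m^5 - 4*m^4 - 8*m^3 + 42*m^2 - 9*m - 54) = (m - 2)*(m + 1)*(m^4 - 5*m^3 - 3*m^2 + 45*m - 54) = (m - 2)*(m + 1)*(m + 3)*(m^3 - 8*m^2 + 21*m - 18) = (m - 3)*(m - 2)*(m + 1)*(m + 3)*(m^2 - 5*m + 6) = (m - 3)*(m - 2)^2*(m + 1)*(m + 3)*(m - 3)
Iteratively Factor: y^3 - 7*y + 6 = (y - 1)*(y^2 + y - 6) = (y - 1)*(y + 3)*(y - 2)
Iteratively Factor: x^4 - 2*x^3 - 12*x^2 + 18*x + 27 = (x - 3)*(x^3 + x^2 - 9*x - 9) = (x - 3)*(x + 3)*(x^2 - 2*x - 3) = (x - 3)*(x + 1)*(x + 3)*(x - 3)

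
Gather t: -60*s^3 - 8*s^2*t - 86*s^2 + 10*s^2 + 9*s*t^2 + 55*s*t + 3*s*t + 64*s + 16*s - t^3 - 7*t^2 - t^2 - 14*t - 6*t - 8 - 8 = -60*s^3 - 76*s^2 + 80*s - t^3 + t^2*(9*s - 8) + t*(-8*s^2 + 58*s - 20) - 16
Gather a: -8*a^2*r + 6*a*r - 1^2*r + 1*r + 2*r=-8*a^2*r + 6*a*r + 2*r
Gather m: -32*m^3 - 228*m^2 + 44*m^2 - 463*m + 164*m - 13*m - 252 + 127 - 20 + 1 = -32*m^3 - 184*m^2 - 312*m - 144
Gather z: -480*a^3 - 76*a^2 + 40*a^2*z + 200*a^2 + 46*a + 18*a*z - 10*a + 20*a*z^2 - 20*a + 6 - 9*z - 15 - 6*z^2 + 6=-480*a^3 + 124*a^2 + 16*a + z^2*(20*a - 6) + z*(40*a^2 + 18*a - 9) - 3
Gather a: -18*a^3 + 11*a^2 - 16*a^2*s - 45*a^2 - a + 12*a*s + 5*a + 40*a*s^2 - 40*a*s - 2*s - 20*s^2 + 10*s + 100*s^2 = -18*a^3 + a^2*(-16*s - 34) + a*(40*s^2 - 28*s + 4) + 80*s^2 + 8*s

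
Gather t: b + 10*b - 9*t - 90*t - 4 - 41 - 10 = 11*b - 99*t - 55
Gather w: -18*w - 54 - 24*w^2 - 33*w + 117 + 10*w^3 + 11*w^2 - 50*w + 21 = 10*w^3 - 13*w^2 - 101*w + 84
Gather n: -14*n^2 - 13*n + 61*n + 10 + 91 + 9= -14*n^2 + 48*n + 110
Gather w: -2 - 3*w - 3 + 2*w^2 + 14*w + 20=2*w^2 + 11*w + 15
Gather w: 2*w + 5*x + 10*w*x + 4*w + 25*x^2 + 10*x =w*(10*x + 6) + 25*x^2 + 15*x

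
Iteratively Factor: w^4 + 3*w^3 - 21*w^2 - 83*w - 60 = (w + 4)*(w^3 - w^2 - 17*w - 15) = (w - 5)*(w + 4)*(w^2 + 4*w + 3) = (w - 5)*(w + 1)*(w + 4)*(w + 3)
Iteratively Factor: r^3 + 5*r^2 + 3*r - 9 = (r + 3)*(r^2 + 2*r - 3) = (r + 3)^2*(r - 1)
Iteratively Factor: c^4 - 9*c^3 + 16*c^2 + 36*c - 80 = (c - 5)*(c^3 - 4*c^2 - 4*c + 16) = (c - 5)*(c - 2)*(c^2 - 2*c - 8) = (c - 5)*(c - 2)*(c + 2)*(c - 4)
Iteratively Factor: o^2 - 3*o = (o - 3)*(o)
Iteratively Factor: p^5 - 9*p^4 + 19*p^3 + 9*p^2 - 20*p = (p - 5)*(p^4 - 4*p^3 - p^2 + 4*p) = (p - 5)*(p - 1)*(p^3 - 3*p^2 - 4*p) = (p - 5)*(p - 4)*(p - 1)*(p^2 + p) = p*(p - 5)*(p - 4)*(p - 1)*(p + 1)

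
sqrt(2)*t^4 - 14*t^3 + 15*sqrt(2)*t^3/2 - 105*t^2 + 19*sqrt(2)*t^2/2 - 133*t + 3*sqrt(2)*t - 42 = (t + 1)*(t + 6)*(t - 7*sqrt(2))*(sqrt(2)*t + sqrt(2)/2)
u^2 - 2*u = u*(u - 2)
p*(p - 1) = p^2 - p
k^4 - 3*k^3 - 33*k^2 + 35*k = k*(k - 7)*(k - 1)*(k + 5)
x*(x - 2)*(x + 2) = x^3 - 4*x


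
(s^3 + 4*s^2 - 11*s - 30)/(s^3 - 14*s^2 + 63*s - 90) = (s^2 + 7*s + 10)/(s^2 - 11*s + 30)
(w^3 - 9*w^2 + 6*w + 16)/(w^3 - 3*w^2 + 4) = (w - 8)/(w - 2)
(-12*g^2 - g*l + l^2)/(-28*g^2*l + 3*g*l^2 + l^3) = (3*g + l)/(l*(7*g + l))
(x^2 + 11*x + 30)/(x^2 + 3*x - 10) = (x + 6)/(x - 2)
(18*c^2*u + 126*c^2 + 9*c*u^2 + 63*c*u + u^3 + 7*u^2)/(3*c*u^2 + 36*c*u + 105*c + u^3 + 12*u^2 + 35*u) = (6*c + u)/(u + 5)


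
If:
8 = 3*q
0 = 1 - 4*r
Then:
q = 8/3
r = 1/4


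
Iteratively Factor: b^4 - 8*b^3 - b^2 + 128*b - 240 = (b - 5)*(b^3 - 3*b^2 - 16*b + 48) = (b - 5)*(b + 4)*(b^2 - 7*b + 12) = (b - 5)*(b - 4)*(b + 4)*(b - 3)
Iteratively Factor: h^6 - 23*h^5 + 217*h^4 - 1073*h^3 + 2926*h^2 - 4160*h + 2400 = (h - 2)*(h^5 - 21*h^4 + 175*h^3 - 723*h^2 + 1480*h - 1200) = (h - 5)*(h - 2)*(h^4 - 16*h^3 + 95*h^2 - 248*h + 240) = (h - 5)*(h - 3)*(h - 2)*(h^3 - 13*h^2 + 56*h - 80) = (h - 5)*(h - 4)*(h - 3)*(h - 2)*(h^2 - 9*h + 20) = (h - 5)*(h - 4)^2*(h - 3)*(h - 2)*(h - 5)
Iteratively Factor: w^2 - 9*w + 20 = (w - 5)*(w - 4)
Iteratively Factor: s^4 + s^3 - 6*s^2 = (s)*(s^3 + s^2 - 6*s) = s^2*(s^2 + s - 6) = s^2*(s + 3)*(s - 2)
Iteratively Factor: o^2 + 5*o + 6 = (o + 3)*(o + 2)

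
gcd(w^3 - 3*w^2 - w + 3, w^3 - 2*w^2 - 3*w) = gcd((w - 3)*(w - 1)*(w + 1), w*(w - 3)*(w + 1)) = w^2 - 2*w - 3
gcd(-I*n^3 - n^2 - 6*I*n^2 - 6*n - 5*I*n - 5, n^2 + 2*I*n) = 1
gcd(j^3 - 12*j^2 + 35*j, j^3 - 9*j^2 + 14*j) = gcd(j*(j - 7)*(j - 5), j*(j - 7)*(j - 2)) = j^2 - 7*j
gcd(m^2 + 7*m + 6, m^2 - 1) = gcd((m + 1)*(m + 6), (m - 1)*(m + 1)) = m + 1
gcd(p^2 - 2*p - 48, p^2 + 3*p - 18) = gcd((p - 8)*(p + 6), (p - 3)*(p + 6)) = p + 6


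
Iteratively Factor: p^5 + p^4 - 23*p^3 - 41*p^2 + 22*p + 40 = (p + 2)*(p^4 - p^3 - 21*p^2 + p + 20) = (p + 2)*(p + 4)*(p^3 - 5*p^2 - p + 5) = (p - 5)*(p + 2)*(p + 4)*(p^2 - 1) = (p - 5)*(p + 1)*(p + 2)*(p + 4)*(p - 1)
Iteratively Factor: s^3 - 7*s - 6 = (s - 3)*(s^2 + 3*s + 2) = (s - 3)*(s + 1)*(s + 2)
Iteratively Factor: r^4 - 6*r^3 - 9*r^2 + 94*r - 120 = (r - 5)*(r^3 - r^2 - 14*r + 24) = (r - 5)*(r + 4)*(r^2 - 5*r + 6) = (r - 5)*(r - 3)*(r + 4)*(r - 2)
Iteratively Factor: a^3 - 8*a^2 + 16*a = (a)*(a^2 - 8*a + 16) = a*(a - 4)*(a - 4)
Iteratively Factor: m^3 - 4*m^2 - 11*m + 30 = (m + 3)*(m^2 - 7*m + 10) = (m - 2)*(m + 3)*(m - 5)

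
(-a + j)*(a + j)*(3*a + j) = -3*a^3 - a^2*j + 3*a*j^2 + j^3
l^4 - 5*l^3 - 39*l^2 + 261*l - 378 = (l - 6)*(l - 3)^2*(l + 7)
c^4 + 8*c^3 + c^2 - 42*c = c*(c - 2)*(c + 3)*(c + 7)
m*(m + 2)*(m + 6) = m^3 + 8*m^2 + 12*m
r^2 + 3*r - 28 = (r - 4)*(r + 7)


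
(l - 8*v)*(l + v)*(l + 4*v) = l^3 - 3*l^2*v - 36*l*v^2 - 32*v^3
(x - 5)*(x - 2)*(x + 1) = x^3 - 6*x^2 + 3*x + 10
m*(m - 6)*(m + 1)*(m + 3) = m^4 - 2*m^3 - 21*m^2 - 18*m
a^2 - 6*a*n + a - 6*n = (a + 1)*(a - 6*n)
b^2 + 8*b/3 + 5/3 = (b + 1)*(b + 5/3)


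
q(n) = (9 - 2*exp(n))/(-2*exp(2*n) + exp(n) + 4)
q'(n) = (9 - 2*exp(n))*(4*exp(2*n) - exp(n))/(-2*exp(2*n) + exp(n) + 4)^2 - 2*exp(n)/(-2*exp(2*n) + exp(n) + 4) = (-(2*exp(n) - 9)*(4*exp(n) - 1) + 4*exp(2*n) - 2*exp(n) - 8)*exp(n)/(-2*exp(2*n) + exp(n) + 4)^2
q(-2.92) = 2.20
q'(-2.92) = -0.05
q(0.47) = 12.08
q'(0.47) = 210.80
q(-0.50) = 2.01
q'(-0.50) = 0.14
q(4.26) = 0.01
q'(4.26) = -0.01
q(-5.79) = 2.25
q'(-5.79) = -0.00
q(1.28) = -0.10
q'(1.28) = 0.65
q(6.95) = 0.00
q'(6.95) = -0.00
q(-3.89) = 2.23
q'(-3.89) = -0.02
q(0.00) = 2.33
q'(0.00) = 1.67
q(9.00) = 0.00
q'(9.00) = 0.00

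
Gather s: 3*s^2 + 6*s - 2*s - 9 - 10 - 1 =3*s^2 + 4*s - 20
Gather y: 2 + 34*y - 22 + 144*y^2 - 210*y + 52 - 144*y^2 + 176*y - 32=0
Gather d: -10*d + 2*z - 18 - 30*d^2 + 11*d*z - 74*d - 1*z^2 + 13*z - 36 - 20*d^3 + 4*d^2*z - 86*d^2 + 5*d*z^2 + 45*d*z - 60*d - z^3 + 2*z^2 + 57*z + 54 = -20*d^3 + d^2*(4*z - 116) + d*(5*z^2 + 56*z - 144) - z^3 + z^2 + 72*z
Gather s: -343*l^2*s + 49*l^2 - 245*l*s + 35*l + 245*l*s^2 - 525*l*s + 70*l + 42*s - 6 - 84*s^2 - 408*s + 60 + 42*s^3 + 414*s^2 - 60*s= 49*l^2 + 105*l + 42*s^3 + s^2*(245*l + 330) + s*(-343*l^2 - 770*l - 426) + 54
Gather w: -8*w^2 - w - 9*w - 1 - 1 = -8*w^2 - 10*w - 2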